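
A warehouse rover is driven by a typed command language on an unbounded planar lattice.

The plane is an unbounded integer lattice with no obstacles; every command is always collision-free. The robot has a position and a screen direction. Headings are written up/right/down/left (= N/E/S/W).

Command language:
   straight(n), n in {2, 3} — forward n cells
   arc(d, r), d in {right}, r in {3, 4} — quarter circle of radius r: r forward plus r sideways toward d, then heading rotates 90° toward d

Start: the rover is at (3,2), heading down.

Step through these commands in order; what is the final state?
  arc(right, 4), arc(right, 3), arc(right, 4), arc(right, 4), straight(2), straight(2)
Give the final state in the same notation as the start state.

at (4,-3), heading down

from: at (3,2), heading down
step 1 (arc(right, 4)): at (-1,-2), heading left
step 2 (arc(right, 3)): at (-4,1), heading up
step 3 (arc(right, 4)): at (0,5), heading right
step 4 (arc(right, 4)): at (4,1), heading down
step 5 (straight(2)): at (4,-1), heading down
step 6 (straight(2)): at (4,-3), heading down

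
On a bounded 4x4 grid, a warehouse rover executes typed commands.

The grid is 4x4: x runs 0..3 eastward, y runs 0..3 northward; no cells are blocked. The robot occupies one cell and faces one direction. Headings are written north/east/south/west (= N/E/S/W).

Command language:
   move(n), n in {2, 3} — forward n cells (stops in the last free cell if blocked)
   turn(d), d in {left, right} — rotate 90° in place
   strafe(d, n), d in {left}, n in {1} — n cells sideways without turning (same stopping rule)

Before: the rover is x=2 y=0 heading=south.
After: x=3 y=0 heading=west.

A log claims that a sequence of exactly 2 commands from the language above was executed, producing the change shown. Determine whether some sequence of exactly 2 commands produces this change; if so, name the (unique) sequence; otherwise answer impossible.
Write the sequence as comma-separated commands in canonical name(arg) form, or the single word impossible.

strafe(left, 1), turn(right)

key: running turn(right) before strafe(left, 1) would end elsewhere — order is forced
begin: x=2 y=0 heading=south
t=1 strafe(left, 1) ⇒ x=3 y=0 heading=south
t=2 turn(right) ⇒ x=3 y=0 heading=west
no rival 2-sequence matches.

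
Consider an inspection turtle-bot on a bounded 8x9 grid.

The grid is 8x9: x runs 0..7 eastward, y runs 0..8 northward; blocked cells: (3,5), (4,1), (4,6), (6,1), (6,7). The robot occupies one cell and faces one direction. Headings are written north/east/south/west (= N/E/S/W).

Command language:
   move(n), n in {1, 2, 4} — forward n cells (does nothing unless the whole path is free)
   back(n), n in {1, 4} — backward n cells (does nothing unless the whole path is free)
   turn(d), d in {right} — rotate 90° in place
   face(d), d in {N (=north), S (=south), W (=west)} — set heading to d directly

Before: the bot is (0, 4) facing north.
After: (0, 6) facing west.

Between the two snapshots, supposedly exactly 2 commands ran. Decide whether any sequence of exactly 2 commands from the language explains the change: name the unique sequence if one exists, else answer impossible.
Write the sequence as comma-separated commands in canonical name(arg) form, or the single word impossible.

move(2), face(W)

key: position moved to (0,6) AND the heading swung to W — translation plus rotation needed
start: (0, 4) facing north
t=1 move(2) ⇒ (0, 6) facing north
t=2 face(W) ⇒ (0, 6) facing west
uniquely the one of 81 2-step routes that fits.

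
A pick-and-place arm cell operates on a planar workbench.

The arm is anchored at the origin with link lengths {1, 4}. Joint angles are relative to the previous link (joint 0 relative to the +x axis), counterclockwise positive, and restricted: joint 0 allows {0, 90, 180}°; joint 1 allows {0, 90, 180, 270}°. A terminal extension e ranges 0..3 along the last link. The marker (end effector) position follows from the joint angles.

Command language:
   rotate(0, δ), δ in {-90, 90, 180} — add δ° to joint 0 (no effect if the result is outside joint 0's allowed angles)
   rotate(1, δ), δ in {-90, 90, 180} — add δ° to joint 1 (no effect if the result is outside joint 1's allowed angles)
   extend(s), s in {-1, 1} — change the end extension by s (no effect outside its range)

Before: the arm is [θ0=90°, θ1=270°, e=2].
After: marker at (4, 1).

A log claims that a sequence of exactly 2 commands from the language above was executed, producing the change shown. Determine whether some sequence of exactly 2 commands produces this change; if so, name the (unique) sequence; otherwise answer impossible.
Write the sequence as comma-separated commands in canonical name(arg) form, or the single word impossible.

extend(-1), extend(-1)

begin: [θ0=90°, θ1=270°, e=2]
t=1 extend(-1) ⇒ [θ0=90°, θ1=270°, e=1]
t=2 extend(-1) ⇒ [θ0=90°, θ1=270°, e=0]
uniquely the one of 64 2-step routes that fits.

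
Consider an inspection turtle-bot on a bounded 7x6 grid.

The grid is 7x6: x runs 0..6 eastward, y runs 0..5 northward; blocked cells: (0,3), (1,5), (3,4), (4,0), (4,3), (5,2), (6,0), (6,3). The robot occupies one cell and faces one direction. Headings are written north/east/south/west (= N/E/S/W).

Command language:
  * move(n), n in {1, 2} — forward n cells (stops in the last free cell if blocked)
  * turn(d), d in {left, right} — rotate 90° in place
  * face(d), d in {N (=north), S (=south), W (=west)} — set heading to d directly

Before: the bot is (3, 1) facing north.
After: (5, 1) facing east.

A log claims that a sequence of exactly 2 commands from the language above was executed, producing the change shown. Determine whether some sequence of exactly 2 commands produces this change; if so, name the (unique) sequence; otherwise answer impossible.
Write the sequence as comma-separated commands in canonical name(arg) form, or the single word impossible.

turn(right), move(2)

key: position moved to (5,1) AND the heading swung to E — translation plus rotation needed
t0: (3, 1) facing north
t=1 turn(right) ⇒ (3, 1) facing east
t=2 move(2) ⇒ (5, 1) facing east
no other 2-command option fits: unique.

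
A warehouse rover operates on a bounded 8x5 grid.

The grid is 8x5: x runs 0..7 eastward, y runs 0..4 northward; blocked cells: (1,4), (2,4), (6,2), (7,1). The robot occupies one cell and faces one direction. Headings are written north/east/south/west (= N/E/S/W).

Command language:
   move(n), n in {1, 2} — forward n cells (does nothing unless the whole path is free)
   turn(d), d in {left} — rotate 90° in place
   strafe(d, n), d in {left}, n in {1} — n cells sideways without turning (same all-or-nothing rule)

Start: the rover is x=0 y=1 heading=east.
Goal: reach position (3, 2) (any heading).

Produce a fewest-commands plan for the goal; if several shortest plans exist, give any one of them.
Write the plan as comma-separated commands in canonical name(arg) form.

move(2), strafe(left, 1), move(1)

from: x=0 y=1 heading=east
t=1 move(2) ⇒ x=2 y=1 heading=east
t=2 strafe(left, 1) ⇒ x=2 y=2 heading=east
t=3 move(1) ⇒ x=3 y=2 heading=east
nothing shorter than 3 reaches the goal.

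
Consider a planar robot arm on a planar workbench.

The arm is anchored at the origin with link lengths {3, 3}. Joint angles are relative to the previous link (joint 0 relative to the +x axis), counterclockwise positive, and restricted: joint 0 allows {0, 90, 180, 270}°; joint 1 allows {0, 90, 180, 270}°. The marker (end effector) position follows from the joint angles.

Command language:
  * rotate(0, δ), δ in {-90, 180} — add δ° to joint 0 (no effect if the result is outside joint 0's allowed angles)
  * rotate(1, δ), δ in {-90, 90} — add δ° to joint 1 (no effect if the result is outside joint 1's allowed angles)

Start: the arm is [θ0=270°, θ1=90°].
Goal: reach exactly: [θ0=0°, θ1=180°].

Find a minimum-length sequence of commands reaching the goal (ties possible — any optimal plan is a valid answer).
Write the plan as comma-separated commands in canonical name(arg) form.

rotate(0, -90), rotate(1, 90), rotate(0, 180)

initial: [θ0=270°, θ1=90°]
step 1 (rotate(0, -90)): [θ0=180°, θ1=90°]
step 2 (rotate(1, 90)): [θ0=180°, θ1=180°]
step 3 (rotate(0, 180)): [θ0=0°, θ1=180°]
shorter routes all fall short; 3 is best.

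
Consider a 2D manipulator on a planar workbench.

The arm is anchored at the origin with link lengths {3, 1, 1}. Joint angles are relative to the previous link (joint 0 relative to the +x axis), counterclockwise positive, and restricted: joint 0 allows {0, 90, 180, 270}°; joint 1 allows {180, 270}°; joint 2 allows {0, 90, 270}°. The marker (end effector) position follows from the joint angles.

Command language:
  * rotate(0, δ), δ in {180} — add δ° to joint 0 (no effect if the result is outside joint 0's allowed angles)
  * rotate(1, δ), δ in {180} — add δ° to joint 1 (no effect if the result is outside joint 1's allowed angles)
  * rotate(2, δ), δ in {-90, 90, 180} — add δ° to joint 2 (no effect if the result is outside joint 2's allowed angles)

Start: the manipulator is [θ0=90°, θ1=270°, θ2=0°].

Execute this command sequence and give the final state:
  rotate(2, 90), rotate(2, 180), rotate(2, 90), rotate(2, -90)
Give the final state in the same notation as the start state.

[θ0=90°, θ1=270°, θ2=270°]

from: [θ0=90°, θ1=270°, θ2=0°]
1. rotate(2, 90) → [θ0=90°, θ1=270°, θ2=90°]
2. rotate(2, 180) → [θ0=90°, θ1=270°, θ2=270°]
3. rotate(2, 90) → [θ0=90°, θ1=270°, θ2=0°]
4. rotate(2, -90) → [θ0=90°, θ1=270°, θ2=270°]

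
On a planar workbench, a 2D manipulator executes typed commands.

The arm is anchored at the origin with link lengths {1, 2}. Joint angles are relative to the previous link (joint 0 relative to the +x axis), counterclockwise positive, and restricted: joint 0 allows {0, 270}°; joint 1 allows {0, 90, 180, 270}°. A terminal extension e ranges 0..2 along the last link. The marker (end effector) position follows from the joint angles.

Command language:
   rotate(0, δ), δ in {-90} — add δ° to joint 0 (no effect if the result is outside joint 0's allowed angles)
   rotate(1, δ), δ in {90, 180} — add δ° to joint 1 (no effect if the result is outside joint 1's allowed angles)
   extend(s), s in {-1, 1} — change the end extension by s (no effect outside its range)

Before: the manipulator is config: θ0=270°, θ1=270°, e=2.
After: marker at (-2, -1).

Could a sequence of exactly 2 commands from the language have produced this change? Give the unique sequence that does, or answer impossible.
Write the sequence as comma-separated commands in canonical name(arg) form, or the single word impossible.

start: config: θ0=270°, θ1=270°, e=2
t=1 extend(-1) ⇒ config: θ0=270°, θ1=270°, e=1
t=2 extend(-1) ⇒ config: θ0=270°, θ1=270°, e=0
all 25 alternatives checked — unique.

extend(-1), extend(-1)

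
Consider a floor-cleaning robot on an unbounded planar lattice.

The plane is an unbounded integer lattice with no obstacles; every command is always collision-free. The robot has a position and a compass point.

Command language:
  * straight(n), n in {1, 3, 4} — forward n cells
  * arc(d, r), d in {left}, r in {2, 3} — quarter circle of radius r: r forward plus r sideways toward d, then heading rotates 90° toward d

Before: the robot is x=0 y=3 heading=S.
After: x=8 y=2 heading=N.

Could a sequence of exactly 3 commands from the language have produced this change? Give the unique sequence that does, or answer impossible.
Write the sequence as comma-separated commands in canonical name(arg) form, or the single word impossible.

arc(left, 3), straight(3), arc(left, 2)

key: running arc(left, 2) before arc(left, 3) would end elsewhere — order is forced
begin: x=0 y=3 heading=S
step 1 (arc(left, 3)): x=3 y=0 heading=E
step 2 (straight(3)): x=6 y=0 heading=E
step 3 (arc(left, 2)): x=8 y=2 heading=N
no other 3-command option fits: unique.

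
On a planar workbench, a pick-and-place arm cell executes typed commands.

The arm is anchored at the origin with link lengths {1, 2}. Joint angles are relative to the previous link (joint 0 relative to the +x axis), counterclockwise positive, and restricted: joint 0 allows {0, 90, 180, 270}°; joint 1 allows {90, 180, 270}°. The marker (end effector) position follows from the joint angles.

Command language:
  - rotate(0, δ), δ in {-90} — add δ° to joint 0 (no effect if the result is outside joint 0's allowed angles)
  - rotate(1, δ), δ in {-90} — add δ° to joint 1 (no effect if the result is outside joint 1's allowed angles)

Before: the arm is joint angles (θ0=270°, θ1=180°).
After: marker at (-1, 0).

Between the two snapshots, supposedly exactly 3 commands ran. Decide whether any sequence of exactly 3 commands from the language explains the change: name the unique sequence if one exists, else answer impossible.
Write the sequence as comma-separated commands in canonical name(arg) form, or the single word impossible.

rotate(0, -90), rotate(0, -90), rotate(0, -90)

start: joint angles (θ0=270°, θ1=180°)
[1] after rotate(0, -90): joint angles (θ0=180°, θ1=180°)
[2] after rotate(0, -90): joint angles (θ0=90°, θ1=180°)
[3] after rotate(0, -90): joint angles (θ0=0°, θ1=180°)
all 8 alternatives checked — unique.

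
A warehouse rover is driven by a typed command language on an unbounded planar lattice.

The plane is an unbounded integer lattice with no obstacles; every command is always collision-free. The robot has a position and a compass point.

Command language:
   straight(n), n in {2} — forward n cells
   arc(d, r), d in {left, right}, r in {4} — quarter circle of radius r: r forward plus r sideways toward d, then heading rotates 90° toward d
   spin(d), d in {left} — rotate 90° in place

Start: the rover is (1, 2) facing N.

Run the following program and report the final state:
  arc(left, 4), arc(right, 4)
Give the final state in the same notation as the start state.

t0: (1, 2) facing N
1. arc(left, 4) → (-3, 6) facing W
2. arc(right, 4) → (-7, 10) facing N

(-7, 10) facing N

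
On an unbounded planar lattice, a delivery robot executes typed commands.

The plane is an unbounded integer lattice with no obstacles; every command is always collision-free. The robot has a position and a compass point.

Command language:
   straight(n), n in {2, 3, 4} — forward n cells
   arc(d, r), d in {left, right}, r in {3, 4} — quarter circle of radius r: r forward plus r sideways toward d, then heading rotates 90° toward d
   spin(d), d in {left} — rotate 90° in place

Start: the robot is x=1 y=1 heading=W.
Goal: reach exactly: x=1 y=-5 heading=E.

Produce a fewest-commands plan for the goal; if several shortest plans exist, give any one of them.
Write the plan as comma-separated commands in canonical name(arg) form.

from: x=1 y=1 heading=W
step 1 (arc(left, 3)): x=-2 y=-2 heading=S
step 2 (arc(left, 3)): x=1 y=-5 heading=E
nothing shorter than 2 reaches the goal.

arc(left, 3), arc(left, 3)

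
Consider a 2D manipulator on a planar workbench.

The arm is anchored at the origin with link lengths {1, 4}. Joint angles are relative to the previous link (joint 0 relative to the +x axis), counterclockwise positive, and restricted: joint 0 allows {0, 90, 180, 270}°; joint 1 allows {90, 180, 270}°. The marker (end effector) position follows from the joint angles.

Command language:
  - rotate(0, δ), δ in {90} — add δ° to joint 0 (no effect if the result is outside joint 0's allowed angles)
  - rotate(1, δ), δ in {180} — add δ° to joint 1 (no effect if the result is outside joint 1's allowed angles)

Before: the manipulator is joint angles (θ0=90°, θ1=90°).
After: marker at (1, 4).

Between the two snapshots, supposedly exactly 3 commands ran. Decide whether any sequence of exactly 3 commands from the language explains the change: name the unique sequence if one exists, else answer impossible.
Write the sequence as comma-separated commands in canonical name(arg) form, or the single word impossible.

t0: joint angles (θ0=90°, θ1=90°)
[1] after rotate(0, 90): joint angles (θ0=180°, θ1=90°)
[2] after rotate(0, 90): joint angles (θ0=270°, θ1=90°)
[3] after rotate(0, 90): joint angles (θ0=0°, θ1=90°)
no rival 3-sequence matches.

rotate(0, 90), rotate(0, 90), rotate(0, 90)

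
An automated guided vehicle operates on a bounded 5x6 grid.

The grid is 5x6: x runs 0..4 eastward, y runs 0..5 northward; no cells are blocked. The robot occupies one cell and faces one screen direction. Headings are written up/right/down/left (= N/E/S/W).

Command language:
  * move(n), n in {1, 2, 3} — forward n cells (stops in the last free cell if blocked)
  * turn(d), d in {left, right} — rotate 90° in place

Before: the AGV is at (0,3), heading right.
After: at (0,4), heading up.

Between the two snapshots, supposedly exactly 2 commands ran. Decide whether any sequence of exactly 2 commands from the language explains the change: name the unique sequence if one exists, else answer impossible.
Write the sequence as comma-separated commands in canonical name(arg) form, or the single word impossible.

turn(left), move(1)

key: cell and facing (now N) both changed — the 2 commands mix motion and turning
start: at (0,3), heading right
step 1 (turn(left)): at (0,3), heading up
step 2 (move(1)): at (0,4), heading up
all 25 alternatives checked — unique.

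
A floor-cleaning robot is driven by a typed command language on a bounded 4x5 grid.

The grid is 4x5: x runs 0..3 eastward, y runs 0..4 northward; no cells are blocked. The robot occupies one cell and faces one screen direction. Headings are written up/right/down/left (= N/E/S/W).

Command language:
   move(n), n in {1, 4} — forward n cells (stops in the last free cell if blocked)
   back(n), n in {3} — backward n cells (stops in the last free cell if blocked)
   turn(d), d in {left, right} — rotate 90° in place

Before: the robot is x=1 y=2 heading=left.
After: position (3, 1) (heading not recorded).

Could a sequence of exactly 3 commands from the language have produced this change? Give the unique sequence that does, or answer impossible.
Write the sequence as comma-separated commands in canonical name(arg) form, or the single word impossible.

key: back(3) runs into the grid edge before its full distance
initial: x=1 y=2 heading=left
t=1 back(3) ⇒ x=3 y=2 heading=left
t=2 turn(left) ⇒ x=3 y=2 heading=down
t=3 move(1) ⇒ x=3 y=1 heading=down
no other 3-command option fits: unique.

back(3), turn(left), move(1)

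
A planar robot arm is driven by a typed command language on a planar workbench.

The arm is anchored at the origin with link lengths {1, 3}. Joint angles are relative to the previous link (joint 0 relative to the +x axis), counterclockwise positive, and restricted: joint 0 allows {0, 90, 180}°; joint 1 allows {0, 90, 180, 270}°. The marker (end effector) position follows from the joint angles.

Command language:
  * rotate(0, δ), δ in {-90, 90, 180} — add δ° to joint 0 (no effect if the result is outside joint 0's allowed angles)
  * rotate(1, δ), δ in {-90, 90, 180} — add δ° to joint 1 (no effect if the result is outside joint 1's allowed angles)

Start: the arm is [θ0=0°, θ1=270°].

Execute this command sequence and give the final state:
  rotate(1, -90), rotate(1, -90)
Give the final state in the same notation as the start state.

t0: [θ0=0°, θ1=270°]
1. rotate(1, -90) → [θ0=0°, θ1=180°]
2. rotate(1, -90) → [θ0=0°, θ1=90°]

[θ0=0°, θ1=90°]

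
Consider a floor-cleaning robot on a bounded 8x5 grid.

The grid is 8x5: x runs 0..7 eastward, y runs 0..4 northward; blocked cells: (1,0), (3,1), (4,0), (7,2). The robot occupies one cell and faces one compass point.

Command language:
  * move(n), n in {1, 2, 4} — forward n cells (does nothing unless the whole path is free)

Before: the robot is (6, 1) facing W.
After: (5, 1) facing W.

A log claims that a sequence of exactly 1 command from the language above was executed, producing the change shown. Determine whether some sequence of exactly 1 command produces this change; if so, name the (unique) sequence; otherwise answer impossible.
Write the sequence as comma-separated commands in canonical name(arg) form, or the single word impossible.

key: still facing W — the one step turns nothing
t0: (6, 1) facing W
step 1 (move(1)): (5, 1) facing W
no rival 1-sequence matches.

move(1)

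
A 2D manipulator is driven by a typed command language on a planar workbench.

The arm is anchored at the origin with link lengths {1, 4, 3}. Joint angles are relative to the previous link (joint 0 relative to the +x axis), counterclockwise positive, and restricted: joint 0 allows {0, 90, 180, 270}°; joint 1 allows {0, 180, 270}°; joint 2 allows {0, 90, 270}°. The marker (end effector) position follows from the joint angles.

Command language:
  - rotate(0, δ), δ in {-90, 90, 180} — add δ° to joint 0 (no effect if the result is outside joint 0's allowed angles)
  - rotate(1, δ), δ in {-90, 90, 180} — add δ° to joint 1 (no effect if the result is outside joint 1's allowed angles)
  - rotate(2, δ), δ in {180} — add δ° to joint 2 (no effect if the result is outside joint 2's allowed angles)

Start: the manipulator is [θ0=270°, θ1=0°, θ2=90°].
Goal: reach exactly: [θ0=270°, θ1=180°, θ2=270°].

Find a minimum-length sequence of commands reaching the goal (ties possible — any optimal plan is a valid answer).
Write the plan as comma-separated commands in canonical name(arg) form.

t0: [θ0=270°, θ1=0°, θ2=90°]
t=1 rotate(1, 180) ⇒ [θ0=270°, θ1=180°, θ2=90°]
t=2 rotate(2, 180) ⇒ [θ0=270°, θ1=180°, θ2=270°]
nothing shorter than 2 reaches the goal.

rotate(1, 180), rotate(2, 180)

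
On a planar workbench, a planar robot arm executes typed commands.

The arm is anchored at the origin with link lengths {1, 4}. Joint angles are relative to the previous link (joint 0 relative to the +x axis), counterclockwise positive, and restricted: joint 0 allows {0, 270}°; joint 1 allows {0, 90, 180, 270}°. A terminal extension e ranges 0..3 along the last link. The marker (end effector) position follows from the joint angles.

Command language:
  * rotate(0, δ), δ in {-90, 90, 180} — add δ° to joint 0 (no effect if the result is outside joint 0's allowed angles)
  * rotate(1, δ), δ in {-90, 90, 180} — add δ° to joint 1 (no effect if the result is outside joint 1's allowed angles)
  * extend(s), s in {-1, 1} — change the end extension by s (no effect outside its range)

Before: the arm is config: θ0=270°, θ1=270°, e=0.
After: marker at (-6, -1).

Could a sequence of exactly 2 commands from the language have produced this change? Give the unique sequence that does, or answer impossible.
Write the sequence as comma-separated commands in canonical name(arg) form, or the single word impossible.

initial: config: θ0=270°, θ1=270°, e=0
step 1 (extend(1)): config: θ0=270°, θ1=270°, e=1
step 2 (extend(1)): config: θ0=270°, θ1=270°, e=2
all 64 alternatives checked — unique.

extend(1), extend(1)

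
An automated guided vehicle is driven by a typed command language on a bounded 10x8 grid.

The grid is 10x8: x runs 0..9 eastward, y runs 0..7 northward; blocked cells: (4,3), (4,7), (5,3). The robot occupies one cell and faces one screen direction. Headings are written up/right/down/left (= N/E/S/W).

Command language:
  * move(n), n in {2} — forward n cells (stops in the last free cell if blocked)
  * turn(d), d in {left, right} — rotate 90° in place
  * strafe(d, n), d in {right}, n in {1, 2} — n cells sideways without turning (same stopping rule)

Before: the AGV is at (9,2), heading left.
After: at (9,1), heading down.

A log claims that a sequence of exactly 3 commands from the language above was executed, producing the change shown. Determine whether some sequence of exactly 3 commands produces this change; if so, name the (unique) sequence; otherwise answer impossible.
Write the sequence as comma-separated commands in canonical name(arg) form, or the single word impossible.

key: cell and facing (now S) both changed — the 3 commands mix motion and turning
begin: at (9,2), heading left
1. strafe(right, 1) → at (9,3), heading left
2. turn(left) → at (9,3), heading down
3. move(2) → at (9,1), heading down
all 125 alternatives checked — unique.

strafe(right, 1), turn(left), move(2)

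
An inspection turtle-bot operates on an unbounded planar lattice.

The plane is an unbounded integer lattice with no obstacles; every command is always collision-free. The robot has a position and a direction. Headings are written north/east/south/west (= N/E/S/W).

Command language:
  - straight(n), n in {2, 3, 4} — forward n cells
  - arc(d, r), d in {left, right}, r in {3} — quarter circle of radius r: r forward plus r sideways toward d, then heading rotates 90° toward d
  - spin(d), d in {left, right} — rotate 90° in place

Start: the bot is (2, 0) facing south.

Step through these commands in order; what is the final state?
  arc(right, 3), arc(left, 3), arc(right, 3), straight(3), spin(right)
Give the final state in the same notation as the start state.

(-10, -9) facing north

begin: (2, 0) facing south
1. arc(right, 3) → (-1, -3) facing west
2. arc(left, 3) → (-4, -6) facing south
3. arc(right, 3) → (-7, -9) facing west
4. straight(3) → (-10, -9) facing west
5. spin(right) → (-10, -9) facing north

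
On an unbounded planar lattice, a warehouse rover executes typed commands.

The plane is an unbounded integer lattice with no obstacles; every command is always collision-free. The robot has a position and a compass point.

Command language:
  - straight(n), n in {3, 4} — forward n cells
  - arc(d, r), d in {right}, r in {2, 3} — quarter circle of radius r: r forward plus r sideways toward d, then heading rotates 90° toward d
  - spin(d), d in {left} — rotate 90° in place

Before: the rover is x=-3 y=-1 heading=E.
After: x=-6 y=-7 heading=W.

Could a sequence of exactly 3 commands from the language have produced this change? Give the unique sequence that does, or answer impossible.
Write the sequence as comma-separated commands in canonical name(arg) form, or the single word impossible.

arc(right, 3), arc(right, 3), straight(3)

key: order matters: swapping arc(right, 3) and straight(3) lands elsewhere
t0: x=-3 y=-1 heading=E
1. arc(right, 3) → x=0 y=-4 heading=S
2. arc(right, 3) → x=-3 y=-7 heading=W
3. straight(3) → x=-6 y=-7 heading=W
no other 3-command option fits: unique.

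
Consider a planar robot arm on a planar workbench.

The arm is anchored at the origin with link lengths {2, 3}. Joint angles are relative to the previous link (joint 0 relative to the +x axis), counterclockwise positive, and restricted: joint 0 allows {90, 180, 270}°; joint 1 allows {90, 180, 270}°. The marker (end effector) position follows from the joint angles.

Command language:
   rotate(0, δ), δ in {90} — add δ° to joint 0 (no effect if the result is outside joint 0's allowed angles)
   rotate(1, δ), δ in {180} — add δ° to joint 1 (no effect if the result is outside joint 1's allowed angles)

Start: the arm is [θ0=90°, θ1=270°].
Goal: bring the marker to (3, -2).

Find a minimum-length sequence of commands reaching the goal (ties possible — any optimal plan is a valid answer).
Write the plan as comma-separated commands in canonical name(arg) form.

initial: [θ0=90°, θ1=270°]
step 1 (rotate(0, 90)): [θ0=180°, θ1=270°]
step 2 (rotate(0, 90)): [θ0=270°, θ1=270°]
step 3 (rotate(1, 180)): [θ0=270°, θ1=90°]
no 2-step plan works, so 3 is optimal.

rotate(0, 90), rotate(0, 90), rotate(1, 180)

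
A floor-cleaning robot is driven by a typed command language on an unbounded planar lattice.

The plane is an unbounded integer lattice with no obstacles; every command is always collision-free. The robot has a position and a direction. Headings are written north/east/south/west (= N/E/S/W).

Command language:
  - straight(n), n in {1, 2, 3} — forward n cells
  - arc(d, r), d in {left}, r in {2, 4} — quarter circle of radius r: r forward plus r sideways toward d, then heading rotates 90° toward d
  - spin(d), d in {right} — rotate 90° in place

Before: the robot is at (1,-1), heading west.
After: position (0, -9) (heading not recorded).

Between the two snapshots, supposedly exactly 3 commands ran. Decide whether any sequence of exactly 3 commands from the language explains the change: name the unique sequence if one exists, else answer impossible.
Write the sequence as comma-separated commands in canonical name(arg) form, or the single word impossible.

key: order matters: swapping straight(1) and arc(left, 4) lands elsewhere
from: at (1,-1), heading west
step 1 (straight(1)): at (0,-1), heading west
step 2 (arc(left, 4)): at (-4,-5), heading south
step 3 (arc(left, 4)): at (0,-9), heading east
no other 3-command option fits: unique.

straight(1), arc(left, 4), arc(left, 4)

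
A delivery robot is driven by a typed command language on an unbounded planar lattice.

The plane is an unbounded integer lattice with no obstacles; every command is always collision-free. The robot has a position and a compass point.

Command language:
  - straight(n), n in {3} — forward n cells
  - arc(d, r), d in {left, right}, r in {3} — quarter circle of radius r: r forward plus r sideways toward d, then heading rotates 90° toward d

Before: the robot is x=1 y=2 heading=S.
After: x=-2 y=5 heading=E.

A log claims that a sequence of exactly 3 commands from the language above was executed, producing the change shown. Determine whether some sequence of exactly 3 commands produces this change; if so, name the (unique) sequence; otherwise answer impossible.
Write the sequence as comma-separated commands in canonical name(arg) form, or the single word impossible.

arc(right, 3), arc(right, 3), arc(right, 3)

key: cell and facing (now E) both changed — the 3 commands mix motion and turning
start: x=1 y=2 heading=S
step 1 (arc(right, 3)): x=-2 y=-1 heading=W
step 2 (arc(right, 3)): x=-5 y=2 heading=N
step 3 (arc(right, 3)): x=-2 y=5 heading=E
no rival 3-sequence matches.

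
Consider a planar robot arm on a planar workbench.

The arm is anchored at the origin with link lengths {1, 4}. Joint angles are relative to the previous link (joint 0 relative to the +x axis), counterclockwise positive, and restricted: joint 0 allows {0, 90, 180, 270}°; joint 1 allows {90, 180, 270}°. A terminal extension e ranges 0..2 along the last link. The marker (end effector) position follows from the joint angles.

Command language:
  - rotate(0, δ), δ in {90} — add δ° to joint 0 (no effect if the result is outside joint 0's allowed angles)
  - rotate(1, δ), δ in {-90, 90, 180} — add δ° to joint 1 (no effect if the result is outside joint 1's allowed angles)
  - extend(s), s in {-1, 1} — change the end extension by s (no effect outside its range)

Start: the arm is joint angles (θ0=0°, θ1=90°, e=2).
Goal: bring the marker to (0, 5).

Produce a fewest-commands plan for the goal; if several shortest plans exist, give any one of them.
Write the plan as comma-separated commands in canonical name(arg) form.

from: joint angles (θ0=0°, θ1=90°, e=2)
step 1 (rotate(0, 90)): joint angles (θ0=90°, θ1=90°, e=2)
step 2 (rotate(0, 90)): joint angles (θ0=180°, θ1=90°, e=2)
step 3 (rotate(0, 90)): joint angles (θ0=270°, θ1=90°, e=2)
step 4 (rotate(1, 90)): joint angles (θ0=270°, θ1=180°, e=2)
shorter routes all fall short; 4 is best.

rotate(0, 90), rotate(0, 90), rotate(0, 90), rotate(1, 90)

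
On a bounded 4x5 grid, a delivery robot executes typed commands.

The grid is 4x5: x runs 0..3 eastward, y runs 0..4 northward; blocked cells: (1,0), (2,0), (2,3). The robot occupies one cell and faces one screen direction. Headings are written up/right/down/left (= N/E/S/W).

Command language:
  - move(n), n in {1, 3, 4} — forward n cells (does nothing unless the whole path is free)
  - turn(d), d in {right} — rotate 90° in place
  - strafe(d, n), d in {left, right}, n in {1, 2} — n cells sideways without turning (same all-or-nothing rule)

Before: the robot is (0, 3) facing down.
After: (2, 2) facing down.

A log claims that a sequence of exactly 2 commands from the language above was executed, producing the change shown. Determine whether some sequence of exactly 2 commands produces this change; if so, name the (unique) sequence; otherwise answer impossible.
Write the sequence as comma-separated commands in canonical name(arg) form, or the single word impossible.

move(1), strafe(left, 2)

key: order matters: swapping move(1) and strafe(left, 2) lands elsewhere
start: (0, 3) facing down
step 1 (move(1)): (0, 2) facing down
step 2 (strafe(left, 2)): (2, 2) facing down
no rival 2-sequence matches.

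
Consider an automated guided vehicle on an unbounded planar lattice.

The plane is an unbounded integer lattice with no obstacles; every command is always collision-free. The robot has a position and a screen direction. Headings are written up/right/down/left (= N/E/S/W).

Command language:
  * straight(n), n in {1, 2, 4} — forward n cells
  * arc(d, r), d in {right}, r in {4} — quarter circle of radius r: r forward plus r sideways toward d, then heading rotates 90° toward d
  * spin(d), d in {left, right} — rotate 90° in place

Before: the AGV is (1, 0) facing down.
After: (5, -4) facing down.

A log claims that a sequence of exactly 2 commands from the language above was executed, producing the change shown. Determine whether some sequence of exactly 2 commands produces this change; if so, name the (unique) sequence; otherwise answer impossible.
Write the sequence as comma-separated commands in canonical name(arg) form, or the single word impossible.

key: heading stays S — rotations cancel among the 2 commands
initial: (1, 0) facing down
1. spin(left) → (1, 0) facing right
2. arc(right, 4) → (5, -4) facing down
all 36 alternatives checked — unique.

spin(left), arc(right, 4)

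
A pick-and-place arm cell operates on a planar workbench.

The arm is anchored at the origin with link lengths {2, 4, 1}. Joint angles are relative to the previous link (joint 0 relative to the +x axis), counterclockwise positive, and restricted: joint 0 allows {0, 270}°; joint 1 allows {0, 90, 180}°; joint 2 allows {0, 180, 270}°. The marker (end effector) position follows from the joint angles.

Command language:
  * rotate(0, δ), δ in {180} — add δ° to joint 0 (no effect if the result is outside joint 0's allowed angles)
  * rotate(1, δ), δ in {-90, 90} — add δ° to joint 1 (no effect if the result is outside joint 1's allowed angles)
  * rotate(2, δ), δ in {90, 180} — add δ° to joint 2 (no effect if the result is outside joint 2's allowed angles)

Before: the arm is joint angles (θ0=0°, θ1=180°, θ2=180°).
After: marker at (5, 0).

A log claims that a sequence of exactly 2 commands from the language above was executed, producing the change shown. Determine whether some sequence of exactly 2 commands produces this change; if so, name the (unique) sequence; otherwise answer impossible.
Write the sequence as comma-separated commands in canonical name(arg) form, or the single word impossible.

rotate(1, -90), rotate(1, -90)

from: joint angles (θ0=0°, θ1=180°, θ2=180°)
t=1 rotate(1, -90) ⇒ joint angles (θ0=0°, θ1=90°, θ2=180°)
t=2 rotate(1, -90) ⇒ joint angles (θ0=0°, θ1=0°, θ2=180°)
no other 2-command option fits: unique.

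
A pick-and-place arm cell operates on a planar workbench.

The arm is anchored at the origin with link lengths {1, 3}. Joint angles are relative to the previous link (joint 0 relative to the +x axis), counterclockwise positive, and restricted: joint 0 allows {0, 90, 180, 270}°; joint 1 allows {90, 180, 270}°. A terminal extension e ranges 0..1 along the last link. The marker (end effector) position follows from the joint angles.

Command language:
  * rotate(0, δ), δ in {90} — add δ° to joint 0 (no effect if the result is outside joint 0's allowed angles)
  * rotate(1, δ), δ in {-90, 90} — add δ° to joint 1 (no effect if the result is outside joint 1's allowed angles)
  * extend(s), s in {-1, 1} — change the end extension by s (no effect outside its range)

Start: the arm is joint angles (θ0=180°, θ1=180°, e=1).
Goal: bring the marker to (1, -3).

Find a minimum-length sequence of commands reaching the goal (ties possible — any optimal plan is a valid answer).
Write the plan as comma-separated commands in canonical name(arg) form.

begin: joint angles (θ0=180°, θ1=180°, e=1)
1. extend(-1) → joint angles (θ0=180°, θ1=180°, e=0)
2. rotate(0, 90) → joint angles (θ0=270°, θ1=180°, e=0)
3. rotate(0, 90) → joint angles (θ0=0°, θ1=180°, e=0)
4. rotate(1, 90) → joint angles (θ0=0°, θ1=270°, e=0)
minimal: 4 command(s), checked below 4.

extend(-1), rotate(0, 90), rotate(0, 90), rotate(1, 90)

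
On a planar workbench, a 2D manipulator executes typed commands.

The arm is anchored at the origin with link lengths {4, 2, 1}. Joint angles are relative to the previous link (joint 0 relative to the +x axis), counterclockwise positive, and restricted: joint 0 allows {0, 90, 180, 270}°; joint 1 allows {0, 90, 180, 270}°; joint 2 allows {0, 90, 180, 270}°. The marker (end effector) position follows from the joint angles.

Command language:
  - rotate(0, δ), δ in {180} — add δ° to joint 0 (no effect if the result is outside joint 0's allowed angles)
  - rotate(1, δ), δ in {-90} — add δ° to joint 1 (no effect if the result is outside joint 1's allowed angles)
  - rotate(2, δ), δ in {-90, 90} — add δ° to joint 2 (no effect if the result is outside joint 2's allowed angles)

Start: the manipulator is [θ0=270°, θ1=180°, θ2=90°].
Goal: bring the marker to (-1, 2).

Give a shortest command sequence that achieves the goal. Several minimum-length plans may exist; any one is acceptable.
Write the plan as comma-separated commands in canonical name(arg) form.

start: [θ0=270°, θ1=180°, θ2=90°]
1. rotate(0, 180) → [θ0=90°, θ1=180°, θ2=90°]
2. rotate(2, 90) → [θ0=90°, θ1=180°, θ2=180°]
3. rotate(2, 90) → [θ0=90°, θ1=180°, θ2=270°]
shorter routes all fall short; 3 is best.

rotate(0, 180), rotate(2, 90), rotate(2, 90)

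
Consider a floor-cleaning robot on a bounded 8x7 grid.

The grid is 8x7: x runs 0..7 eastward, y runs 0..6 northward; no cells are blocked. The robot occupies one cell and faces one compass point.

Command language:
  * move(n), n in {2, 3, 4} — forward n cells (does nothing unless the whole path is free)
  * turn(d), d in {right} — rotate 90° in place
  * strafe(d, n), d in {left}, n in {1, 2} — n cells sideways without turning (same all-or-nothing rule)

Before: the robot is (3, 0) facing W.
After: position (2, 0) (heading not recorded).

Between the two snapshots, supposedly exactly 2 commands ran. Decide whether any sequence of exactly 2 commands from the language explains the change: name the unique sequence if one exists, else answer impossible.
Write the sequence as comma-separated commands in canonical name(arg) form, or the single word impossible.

turn(right), strafe(left, 1)

key: running strafe(left, 1) before turn(right) would end elsewhere — order is forced
start: (3, 0) facing W
step 1 (turn(right)): (3, 0) facing N
step 2 (strafe(left, 1)): (2, 0) facing N
no other 2-command option fits: unique.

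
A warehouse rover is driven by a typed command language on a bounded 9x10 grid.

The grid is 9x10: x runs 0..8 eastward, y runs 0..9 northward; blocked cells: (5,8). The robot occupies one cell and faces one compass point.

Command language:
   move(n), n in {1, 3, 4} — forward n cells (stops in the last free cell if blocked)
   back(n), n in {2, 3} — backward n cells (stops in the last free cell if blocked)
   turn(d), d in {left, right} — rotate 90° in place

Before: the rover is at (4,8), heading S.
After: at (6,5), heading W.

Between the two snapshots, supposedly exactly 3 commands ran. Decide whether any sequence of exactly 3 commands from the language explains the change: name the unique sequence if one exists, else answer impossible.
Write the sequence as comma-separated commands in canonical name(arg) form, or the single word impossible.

move(3), turn(right), back(2)

key: cell and facing (now W) both changed — the 3 commands mix motion and turning
start: at (4,8), heading S
t=1 move(3) ⇒ at (4,5), heading S
t=2 turn(right) ⇒ at (4,5), heading W
t=3 back(2) ⇒ at (6,5), heading W
no rival 3-sequence matches.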